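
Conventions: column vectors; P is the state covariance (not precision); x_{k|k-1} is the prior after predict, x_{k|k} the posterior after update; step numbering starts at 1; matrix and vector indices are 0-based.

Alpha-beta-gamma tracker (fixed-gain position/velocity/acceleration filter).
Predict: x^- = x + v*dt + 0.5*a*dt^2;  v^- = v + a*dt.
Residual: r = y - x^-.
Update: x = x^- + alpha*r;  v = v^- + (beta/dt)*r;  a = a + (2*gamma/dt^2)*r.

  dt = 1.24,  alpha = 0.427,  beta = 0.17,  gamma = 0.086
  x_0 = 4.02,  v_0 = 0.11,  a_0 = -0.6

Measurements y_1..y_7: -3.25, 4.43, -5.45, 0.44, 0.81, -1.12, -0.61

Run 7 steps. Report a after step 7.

a_post = 1.9668

step 1: x_pred=3.6951  r=-6.9451  x^+=0.7296  v^+=-1.5862  a^+=-1.3769
step 2: x_pred=-2.2958  r=6.7258  x^+=0.5761  v^+=-2.3714  a^+=-0.6245
step 3: x_pred=-2.8446  r=-2.6054  x^+=-3.9571  v^+=-3.5030  a^+=-0.9160
step 4: x_pred=-9.0051  r=9.4451  x^+=-4.9720  v^+=-3.3439  a^+=0.1406
step 5: x_pred=-9.0104  r=9.8204  x^+=-4.8171  v^+=-1.8233  a^+=1.2391
step 6: x_pred=-6.1254  r=5.0054  x^+=-3.9881  v^+=0.3994  a^+=1.7990
step 7: x_pred=-2.1097  r=1.4997  x^+=-1.4693  v^+=2.8358  a^+=1.9668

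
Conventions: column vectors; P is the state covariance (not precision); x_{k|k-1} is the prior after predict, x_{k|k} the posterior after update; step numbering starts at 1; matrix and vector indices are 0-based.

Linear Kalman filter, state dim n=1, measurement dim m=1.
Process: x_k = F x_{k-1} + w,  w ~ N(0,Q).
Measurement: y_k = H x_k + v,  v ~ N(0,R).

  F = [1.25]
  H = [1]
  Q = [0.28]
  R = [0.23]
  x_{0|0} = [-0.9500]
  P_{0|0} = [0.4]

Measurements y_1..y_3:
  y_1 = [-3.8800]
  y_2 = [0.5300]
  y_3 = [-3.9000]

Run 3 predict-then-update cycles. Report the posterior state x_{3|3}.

step 1: x^-=[-1.1875]  P^-=[0.9050]  S=[1.1350]  K=[0.7974]  nu=[-2.6925]  x^+=[-3.3344]  P^+=[0.1834]
step 2: x^-=[-4.1680]  P^-=[0.5666]  S=[0.7966]  K=[0.7113]  nu=[4.6980]  x^+=[-0.8265]  P^+=[0.1636]
step 3: x^-=[-1.0331]  P^-=[0.5356]  S=[0.7656]  K=[0.6996]  nu=[-2.8669]  x^+=[-3.0388]  P^+=[0.1609]

x_post = [-3.0388]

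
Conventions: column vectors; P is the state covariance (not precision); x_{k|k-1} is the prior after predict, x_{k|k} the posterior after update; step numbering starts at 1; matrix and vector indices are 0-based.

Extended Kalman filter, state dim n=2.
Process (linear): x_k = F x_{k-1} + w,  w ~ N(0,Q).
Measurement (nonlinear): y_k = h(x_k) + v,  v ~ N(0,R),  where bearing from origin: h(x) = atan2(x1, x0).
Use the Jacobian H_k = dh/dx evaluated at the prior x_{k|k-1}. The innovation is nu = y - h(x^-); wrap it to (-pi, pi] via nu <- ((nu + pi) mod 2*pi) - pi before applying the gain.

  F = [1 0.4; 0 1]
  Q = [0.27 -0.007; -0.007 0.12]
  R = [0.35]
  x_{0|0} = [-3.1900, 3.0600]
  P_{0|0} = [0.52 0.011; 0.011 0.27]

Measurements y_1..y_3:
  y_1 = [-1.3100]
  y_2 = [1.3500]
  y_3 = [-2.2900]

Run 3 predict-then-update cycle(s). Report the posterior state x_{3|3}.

step 1: x^-=[-1.9660, 3.0600]  P^-=[0.8420 0.1120; 0.1120 0.3900]  H_jac=[-0.2313 -0.1486]  S=[0.4114]  K=[-0.5139; -0.2039]  nu=[2.8313]  x^+=[-3.4211, 2.4828]  P^+=[0.7334 0.0689; 0.0689 0.3729]
step 2: x^-=[-2.4280, 2.4828]  P^-=[1.1181 0.2111; 0.2111 0.4929]  H_jac=[-0.2059 -0.2013]  S=[0.4349]  K=[-0.6271; -0.3281]  nu=[-0.9950]  x^+=[-1.8040, 2.8093]  P^+=[0.9471 0.1216; 0.1216 0.4461]
step 3: x^-=[-0.6803, 2.8093]  P^-=[1.3858 0.2930; 0.2930 0.5661]  H_jac=[-0.3362 -0.0814]  S=[0.5265]  K=[-0.9304; -0.2747]  nu=[2.1848]  x^+=[-2.7130, 2.2091]  P^+=[0.9301 0.1585; 0.1585 0.5264]

x_post = [-2.7130, 2.2091]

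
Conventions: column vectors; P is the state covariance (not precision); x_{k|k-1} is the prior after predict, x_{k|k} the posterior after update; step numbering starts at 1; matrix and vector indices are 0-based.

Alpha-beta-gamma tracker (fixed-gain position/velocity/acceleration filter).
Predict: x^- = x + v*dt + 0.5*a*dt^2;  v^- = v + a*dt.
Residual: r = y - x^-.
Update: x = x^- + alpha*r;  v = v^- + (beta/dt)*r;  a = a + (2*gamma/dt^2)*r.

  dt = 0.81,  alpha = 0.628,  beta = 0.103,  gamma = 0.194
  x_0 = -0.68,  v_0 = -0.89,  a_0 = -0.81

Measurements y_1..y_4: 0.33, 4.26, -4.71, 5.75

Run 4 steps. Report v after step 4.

v_post = 1.7370

step 1: x_pred=-1.6666  r=1.9966  x^+=-0.4127  v^+=-1.2922  a^+=0.3707
step 2: x_pred=-1.3378  r=5.5978  x^+=2.1776  v^+=-0.2801  a^+=3.6811
step 3: x_pred=3.1583  r=-7.8683  x^+=-1.7830  v^+=1.7011  a^+=-0.9720
step 4: x_pred=-0.7239  r=6.4739  x^+=3.3417  v^+=1.7370  a^+=2.8565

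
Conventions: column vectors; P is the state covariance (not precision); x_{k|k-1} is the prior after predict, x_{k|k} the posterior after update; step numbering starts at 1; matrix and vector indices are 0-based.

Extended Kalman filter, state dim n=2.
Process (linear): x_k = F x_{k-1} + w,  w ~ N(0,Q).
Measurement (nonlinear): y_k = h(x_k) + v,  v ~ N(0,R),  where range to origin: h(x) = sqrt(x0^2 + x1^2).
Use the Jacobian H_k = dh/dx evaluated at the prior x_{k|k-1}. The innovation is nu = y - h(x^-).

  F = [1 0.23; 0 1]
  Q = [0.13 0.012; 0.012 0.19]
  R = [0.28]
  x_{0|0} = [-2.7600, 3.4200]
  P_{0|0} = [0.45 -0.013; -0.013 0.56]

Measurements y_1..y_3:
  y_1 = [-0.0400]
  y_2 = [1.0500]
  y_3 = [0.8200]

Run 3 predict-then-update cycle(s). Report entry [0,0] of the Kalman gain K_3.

step 1: x^-=[-1.9734, 3.4200]  P^-=[0.6036 0.1278; 0.1278 0.7500]  H_jac=[-0.4998 0.8662]  S=[0.8828]  K=[-0.2164; 0.6635]  nu=[-3.9885]  x^+=[-1.1105, 0.7736]  P^+=[0.5623 0.2545; 0.2545 0.3614]
step 2: x^-=[-0.9325, 0.7736]  P^-=[0.8285 0.3496; 0.3496 0.5514]  H_jac=[-0.7696 0.6385]  S=[0.6519]  K=[-0.6357; 0.1272]  nu=[-0.1616]  x^+=[-0.8298, 0.7530]  P^+=[0.5651 0.4024; 0.4024 0.5408]
step 3: x^-=[-0.6566, 0.7530]  P^-=[0.9088 0.5387; 0.5387 0.7308]  H_jac=[-0.6572 0.7537]  S=[0.5539]  K=[-0.3451; 0.3552]  nu=[-0.1791]  x^+=[-0.5948, 0.6894]  P^+=[0.8428 0.6066; 0.6066 0.6609]

K[0,0] = -0.3451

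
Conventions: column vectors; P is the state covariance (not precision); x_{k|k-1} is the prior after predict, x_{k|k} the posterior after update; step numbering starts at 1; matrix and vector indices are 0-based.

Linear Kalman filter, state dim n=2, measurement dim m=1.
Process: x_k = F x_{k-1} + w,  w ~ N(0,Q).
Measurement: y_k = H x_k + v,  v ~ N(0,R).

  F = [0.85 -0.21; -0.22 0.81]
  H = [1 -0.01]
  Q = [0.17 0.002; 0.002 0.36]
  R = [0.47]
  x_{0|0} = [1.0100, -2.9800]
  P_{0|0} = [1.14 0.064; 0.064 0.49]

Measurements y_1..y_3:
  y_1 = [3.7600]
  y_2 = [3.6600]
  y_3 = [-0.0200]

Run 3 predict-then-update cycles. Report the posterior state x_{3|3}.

step 1: x^-=[1.4843, -2.6360]  P^-=[0.9924 -0.2475; -0.2475 0.7139]  S=[1.4674]  K=[0.6780; -0.1735]  nu=[2.2493]  x^+=[3.0093, -3.0263]  P^+=[0.3179 -0.0749; -0.0749 0.6697]
step 2: x^-=[3.1934, -3.1134]  P^-=[0.4559 -0.2264; -0.2264 0.8414]  S=[0.9306]  K=[0.4924; -0.2523]  nu=[0.4354]  x^+=[3.4078, -3.2232]  P^+=[0.2303 -0.1108; -0.1108 0.7822]
step 3: x^-=[3.5735, -3.3605]  P^-=[0.4104 -0.2555; -0.2555 0.9238]  S=[0.8856]  K=[0.4663; -0.2989]  nu=[-3.6272]  x^+=[1.8821, -2.2763]  P^+=[0.2179 -0.1320; -0.1320 0.8447]

x_post = [1.8821, -2.2763]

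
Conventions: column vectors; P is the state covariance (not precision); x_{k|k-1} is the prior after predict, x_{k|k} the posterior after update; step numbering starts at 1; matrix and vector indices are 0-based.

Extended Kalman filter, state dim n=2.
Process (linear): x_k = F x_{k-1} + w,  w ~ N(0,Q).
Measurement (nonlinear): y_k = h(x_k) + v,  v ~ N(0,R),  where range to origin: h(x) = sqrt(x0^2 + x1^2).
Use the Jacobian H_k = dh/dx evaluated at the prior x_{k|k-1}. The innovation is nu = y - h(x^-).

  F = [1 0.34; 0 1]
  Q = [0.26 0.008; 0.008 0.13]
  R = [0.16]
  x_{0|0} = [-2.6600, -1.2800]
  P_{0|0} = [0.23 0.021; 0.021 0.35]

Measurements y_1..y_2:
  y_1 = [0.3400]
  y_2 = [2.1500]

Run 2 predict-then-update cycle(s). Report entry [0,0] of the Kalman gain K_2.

K[0,0] = -0.7098

step 1: x^-=[-3.0952, -1.2800]  P^-=[0.5447 0.1480; 0.1480 0.4800]  H_jac=[-0.9241 -0.3822]  S=[0.7998]  K=[-0.7001; -0.4003]  nu=[-3.0094]  x^+=[-0.9883, -0.0752]  P^+=[0.1527 -0.0762; -0.0762 0.3518]
step 2: x^-=[-1.0139, -0.0752]  P^-=[0.4016 0.0514; 0.0514 0.4818]  H_jac=[-0.9973 -0.0740]  S=[0.5696]  K=[-0.7098; -0.1526]  nu=[1.1333]  x^+=[-1.8183, -0.2482]  P^+=[0.1146 -0.0103; -0.0103 0.4685]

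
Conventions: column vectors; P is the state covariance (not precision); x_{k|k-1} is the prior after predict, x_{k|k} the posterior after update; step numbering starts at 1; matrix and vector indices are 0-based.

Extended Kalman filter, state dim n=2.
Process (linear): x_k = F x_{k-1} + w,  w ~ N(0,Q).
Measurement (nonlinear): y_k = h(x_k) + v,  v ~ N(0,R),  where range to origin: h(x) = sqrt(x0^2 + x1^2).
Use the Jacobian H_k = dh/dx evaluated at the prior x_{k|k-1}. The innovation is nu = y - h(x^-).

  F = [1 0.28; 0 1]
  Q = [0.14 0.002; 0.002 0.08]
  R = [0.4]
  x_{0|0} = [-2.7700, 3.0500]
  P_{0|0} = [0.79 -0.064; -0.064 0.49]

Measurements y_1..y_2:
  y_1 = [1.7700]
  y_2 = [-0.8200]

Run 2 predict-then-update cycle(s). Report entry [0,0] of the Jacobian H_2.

step 1: x^-=[-1.9160, 3.0500]  P^-=[0.9326 0.0752; 0.0752 0.5700]  H_jac=[-0.5319 0.8468]  S=[1.0049]  K=[-0.4303; 0.4405]  nu=[-1.8319]  x^+=[-1.1277, 2.2430]  P^+=[0.7465 0.2657; 0.2657 0.3750]
step 2: x^-=[-0.4997, 2.2430]  P^-=[1.0647 0.3727; 0.3727 0.4550]  H_jac=[-0.2174 0.9761]  S=[0.7256]  K=[0.1823; 0.5004]  nu=[-3.1180]  x^+=[-1.0680, 0.6829]  P^+=[1.0406 0.3065; 0.3065 0.2733]

H_jac[0,0] = -0.2174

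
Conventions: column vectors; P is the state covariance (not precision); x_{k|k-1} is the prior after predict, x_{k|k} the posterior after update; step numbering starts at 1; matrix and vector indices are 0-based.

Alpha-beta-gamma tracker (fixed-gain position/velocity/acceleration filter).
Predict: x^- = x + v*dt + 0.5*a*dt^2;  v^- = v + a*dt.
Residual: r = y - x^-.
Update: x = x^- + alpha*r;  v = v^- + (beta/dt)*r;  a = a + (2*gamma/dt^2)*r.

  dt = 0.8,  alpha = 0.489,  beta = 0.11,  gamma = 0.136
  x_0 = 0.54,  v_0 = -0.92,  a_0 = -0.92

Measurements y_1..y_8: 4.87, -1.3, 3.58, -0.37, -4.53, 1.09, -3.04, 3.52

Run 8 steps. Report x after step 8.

step 1: x_pred=-0.4904  r=5.3604  x^+=2.1308  v^+=-0.9189  a^+=1.3582
step 2: x_pred=1.8303  r=-3.1303  x^+=0.2996  v^+=-0.2628  a^+=0.0278
step 3: x_pred=0.0982  r=3.4818  x^+=1.8008  v^+=0.2382  a^+=1.5076
step 4: x_pred=2.4738  r=-2.8438  x^+=1.0832  v^+=1.0532  a^+=0.2990
step 5: x_pred=2.0214  r=-6.5514  x^+=-1.1822  v^+=0.3915  a^+=-2.4854
step 6: x_pred=-1.6643  r=2.7543  x^+=-0.3175  v^+=-1.2180  a^+=-1.3148
step 7: x_pred=-1.7126  r=-1.3274  x^+=-2.3617  v^+=-2.4524  a^+=-1.8789
step 8: x_pred=-4.9249  r=8.4449  x^+=-0.7953  v^+=-2.7943  a^+=1.7102

x_post = -0.7953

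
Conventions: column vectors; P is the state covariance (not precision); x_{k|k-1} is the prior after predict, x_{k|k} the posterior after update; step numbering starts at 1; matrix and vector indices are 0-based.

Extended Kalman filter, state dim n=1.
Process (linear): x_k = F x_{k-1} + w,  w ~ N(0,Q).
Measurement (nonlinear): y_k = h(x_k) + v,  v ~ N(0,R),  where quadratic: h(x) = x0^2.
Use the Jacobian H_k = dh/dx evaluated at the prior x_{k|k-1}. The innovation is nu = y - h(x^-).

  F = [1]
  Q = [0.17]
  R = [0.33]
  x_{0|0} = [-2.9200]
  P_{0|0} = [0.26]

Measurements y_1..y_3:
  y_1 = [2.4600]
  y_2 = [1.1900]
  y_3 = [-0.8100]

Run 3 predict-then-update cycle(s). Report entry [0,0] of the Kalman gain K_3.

step 1: x^-=[-2.9200]  P^-=[0.4300]  H_jac=[-5.8400]  S=[14.9954]  K=[-0.1675]  nu=[-6.0664]  x^+=[-1.9041]  P^+=[0.0095]
step 2: x^-=[-1.9041]  P^-=[0.1795]  H_jac=[-3.8082]  S=[2.9326]  K=[-0.2330]  nu=[-2.4356]  x^+=[-1.3365]  P^+=[0.0202]
step 3: x^-=[-1.3365]  P^-=[0.1902]  H_jac=[-2.6730]  S=[1.6889]  K=[-0.3010]  nu=[-2.5962]  x^+=[-0.5550]  P^+=[0.0372]

K[0,0] = -0.3010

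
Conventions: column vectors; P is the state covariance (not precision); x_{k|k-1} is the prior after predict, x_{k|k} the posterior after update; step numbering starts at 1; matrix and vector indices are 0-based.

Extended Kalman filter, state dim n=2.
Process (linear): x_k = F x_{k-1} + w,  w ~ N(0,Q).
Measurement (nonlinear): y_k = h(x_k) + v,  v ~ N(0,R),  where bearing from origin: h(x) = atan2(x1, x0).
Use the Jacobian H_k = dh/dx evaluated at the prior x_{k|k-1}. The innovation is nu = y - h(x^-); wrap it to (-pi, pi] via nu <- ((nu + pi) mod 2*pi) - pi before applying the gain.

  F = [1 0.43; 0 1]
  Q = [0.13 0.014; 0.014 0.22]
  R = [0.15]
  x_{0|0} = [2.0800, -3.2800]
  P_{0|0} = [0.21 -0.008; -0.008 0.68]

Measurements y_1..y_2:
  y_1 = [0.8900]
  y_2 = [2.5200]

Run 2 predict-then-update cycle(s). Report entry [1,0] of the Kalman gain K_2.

step 1: x^-=[0.6696, -3.2800]  P^-=[0.4589 0.2984; 0.2984 0.9000]  H_jac=[0.2927 0.0597]  S=[0.2030]  K=[0.7496; 0.6953]  nu=[2.2594]  x^+=[2.3632, -1.7091]  P^+=[0.3448 0.1926; 0.1926 0.8019]
step 2: x^-=[1.6283, -1.7091]  P^-=[0.7888 0.5514; 0.5514 1.0219]  H_jac=[0.3067 0.2922]  S=[0.4103]  K=[0.9823; 1.1400]  nu=[-2.9536]  x^+=[-1.2732, -5.0761]  P^+=[0.3928 0.0920; 0.0920 0.4887]

K[1,0] = 1.1400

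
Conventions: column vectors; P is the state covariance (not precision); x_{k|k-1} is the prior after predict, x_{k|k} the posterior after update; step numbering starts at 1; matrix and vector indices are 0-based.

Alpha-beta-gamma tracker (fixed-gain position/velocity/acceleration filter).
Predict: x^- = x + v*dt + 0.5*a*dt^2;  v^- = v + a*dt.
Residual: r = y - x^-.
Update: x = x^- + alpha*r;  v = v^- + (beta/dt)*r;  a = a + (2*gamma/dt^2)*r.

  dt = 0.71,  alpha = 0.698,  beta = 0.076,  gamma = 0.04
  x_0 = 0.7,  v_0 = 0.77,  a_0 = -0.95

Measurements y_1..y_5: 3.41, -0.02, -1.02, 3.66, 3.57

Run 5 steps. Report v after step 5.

step 1: x_pred=1.0073  r=2.4027  x^+=2.6844  v^+=0.3527  a^+=-0.5687
step 2: x_pred=2.7914  r=-2.8114  x^+=0.8291  v^+=-0.3520  a^+=-1.0149
step 3: x_pred=0.3233  r=-1.3433  x^+=-0.6143  v^+=-1.2164  a^+=-1.2280
step 4: x_pred=-1.7875  r=5.4475  x^+=2.0149  v^+=-1.5052  a^+=-0.3635
step 5: x_pred=0.8546  r=2.7154  x^+=2.7499  v^+=-1.4726  a^+=0.0674

v_post = -1.4726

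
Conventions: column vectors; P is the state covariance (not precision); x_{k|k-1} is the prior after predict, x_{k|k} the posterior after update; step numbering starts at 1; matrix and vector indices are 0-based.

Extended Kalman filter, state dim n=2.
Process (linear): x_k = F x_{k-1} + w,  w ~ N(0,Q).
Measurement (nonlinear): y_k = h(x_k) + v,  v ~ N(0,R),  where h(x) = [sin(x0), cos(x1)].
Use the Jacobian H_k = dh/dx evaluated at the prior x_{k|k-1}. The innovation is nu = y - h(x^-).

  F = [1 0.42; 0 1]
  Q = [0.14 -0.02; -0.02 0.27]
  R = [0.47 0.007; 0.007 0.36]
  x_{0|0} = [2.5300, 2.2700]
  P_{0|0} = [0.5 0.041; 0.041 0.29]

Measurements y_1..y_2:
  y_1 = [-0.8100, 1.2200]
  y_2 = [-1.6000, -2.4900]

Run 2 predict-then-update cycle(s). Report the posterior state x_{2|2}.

step 1: x^-=[3.4834, 2.2700]  P^-=[0.7256 0.1428; 0.1428 0.5600]  H_jac=[-0.9422 0.0000; 0.0000 -0.7654]  S=[1.1141 0.1100; 0.1100 0.6880]  K=[-0.6075 -0.0617; -0.0602 -0.6133]  nu=[-0.4748, 1.8636]  x^+=[3.6568, 1.1556]  P^+=[0.3035 0.0346; 0.0346 0.2890]
step 2: x^-=[4.1422, 1.1556]  P^-=[0.5236 0.1360; 0.1360 0.5590]  H_jac=[-0.5398 0.0000; 0.0000 -0.9150]  S=[0.6226 0.0742; 0.0742 0.8281]  K=[-0.4408 -0.1108; -0.0448 -0.6137]  nu=[-0.7582, -2.8933]  x^+=[4.7969, 2.9653]  P^+=[0.3852 0.0470; 0.0470 0.2418]

x_post = [4.7969, 2.9653]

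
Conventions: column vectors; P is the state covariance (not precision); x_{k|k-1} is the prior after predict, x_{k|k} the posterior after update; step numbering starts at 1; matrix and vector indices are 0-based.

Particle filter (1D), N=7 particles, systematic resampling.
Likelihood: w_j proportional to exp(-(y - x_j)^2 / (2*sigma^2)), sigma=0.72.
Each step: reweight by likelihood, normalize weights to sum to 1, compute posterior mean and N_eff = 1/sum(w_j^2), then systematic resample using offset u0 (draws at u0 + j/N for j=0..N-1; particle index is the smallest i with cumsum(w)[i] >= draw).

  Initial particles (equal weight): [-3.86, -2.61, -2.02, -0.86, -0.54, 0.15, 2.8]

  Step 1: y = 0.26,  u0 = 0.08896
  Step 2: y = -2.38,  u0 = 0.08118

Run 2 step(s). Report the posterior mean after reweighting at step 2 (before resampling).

post_mean = -0.6892

step 1: w=[0.0000, 0.0002, 0.0036, 0.1625, 0.2940, 0.5386, 0.0011]  mean=-0.2225  Neff=2.4817  idx=[3, 4, 4, 5, 5, 5, 5]
step 2: w=[0.5598, 0.1984, 0.1984, 0.0108, 0.0108, 0.0108, 0.0108]  mean=-0.6892  Neff=2.5472  idx=[0, 0, 0, 0, 1, 2, 2]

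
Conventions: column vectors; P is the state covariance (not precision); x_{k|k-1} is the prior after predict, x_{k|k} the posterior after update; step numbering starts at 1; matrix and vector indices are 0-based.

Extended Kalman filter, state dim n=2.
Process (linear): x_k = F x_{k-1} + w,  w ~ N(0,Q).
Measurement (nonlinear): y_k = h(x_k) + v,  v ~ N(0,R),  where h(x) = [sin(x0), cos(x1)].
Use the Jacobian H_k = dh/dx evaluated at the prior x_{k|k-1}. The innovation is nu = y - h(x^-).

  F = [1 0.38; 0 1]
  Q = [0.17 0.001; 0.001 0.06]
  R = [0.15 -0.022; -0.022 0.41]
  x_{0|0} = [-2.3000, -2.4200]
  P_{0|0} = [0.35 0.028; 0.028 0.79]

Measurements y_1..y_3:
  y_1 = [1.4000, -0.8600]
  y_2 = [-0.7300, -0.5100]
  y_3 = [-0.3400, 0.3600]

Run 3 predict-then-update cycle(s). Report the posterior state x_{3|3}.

step 1: x^-=[-3.2196, -2.4200]  P^-=[0.6554 0.3292; 0.3292 0.8500]  H_jac=[-0.9970 0.0000; 0.0000 0.6606]  S=[0.8014 -0.2388; -0.2388 0.7809]  K=[-0.8057 0.0321; -0.2149 0.6533]  nu=[1.3221, -0.1092]  x^+=[-4.2884, -2.7754]  P^+=[0.1219 0.0467; 0.0467 0.4126]
step 2: x^-=[-5.3430, -2.7754]  P^-=[0.3871 0.2046; 0.2046 0.4726]  H_jac=[0.5897 0.0000; 0.0000 0.3580]  S=[0.2846 0.0212; 0.0212 0.4706]  K=[0.7931 0.1199; 0.3984 0.3417]  nu=[-1.5377, 0.4237]  x^+=[-6.5117, -3.2433]  P^+=[0.1973 0.0886; 0.0886 0.3668]
step 3: x^-=[-7.7441, -3.2433]  P^-=[0.4876 0.2290; 0.2290 0.4268]  H_jac=[0.1097 0.0000; 0.0000 -0.1015]  S=[0.1559 -0.0245; -0.0245 0.4144]  K=[0.3373 -0.0361; 0.1460 -0.0959]  nu=[0.6540, 1.3548]  x^+=[-7.5724, -3.2777]  P^+=[0.4687 0.2189; 0.2189 0.4190]

x_post = [-7.5724, -3.2777]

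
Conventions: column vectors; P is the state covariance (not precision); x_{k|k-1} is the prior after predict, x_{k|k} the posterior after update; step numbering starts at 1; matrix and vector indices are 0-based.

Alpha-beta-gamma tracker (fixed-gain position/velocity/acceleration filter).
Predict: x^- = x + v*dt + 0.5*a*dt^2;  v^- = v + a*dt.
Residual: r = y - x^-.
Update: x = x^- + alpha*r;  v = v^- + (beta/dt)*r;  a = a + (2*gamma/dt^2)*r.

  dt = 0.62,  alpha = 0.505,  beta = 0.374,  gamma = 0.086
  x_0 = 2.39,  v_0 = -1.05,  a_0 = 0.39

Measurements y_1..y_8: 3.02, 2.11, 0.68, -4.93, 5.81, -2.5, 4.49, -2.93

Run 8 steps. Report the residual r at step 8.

resid = -7.1211

step 1: x_pred=1.8140  r=1.2060  x^+=2.4230  v^+=-0.0807  a^+=0.9296
step 2: x_pred=2.5517  r=-0.4417  x^+=2.3286  v^+=0.2293  a^+=0.7320
step 3: x_pred=2.6115  r=-1.9315  x^+=1.6361  v^+=-0.4820  a^+=-0.1322
step 4: x_pred=1.3118  r=-6.2418  x^+=-1.8403  v^+=-4.3292  a^+=-2.9251
step 5: x_pred=-5.0866  r=10.8966  x^+=0.4162  v^+=0.4303  a^+=1.9506
step 6: x_pred=1.0579  r=-3.5579  x^+=-0.7388  v^+=-0.5065  a^+=0.3586
step 7: x_pred=-0.9840  r=5.4740  x^+=1.7804  v^+=3.0178  a^+=2.8079
step 8: x_pred=4.1911  r=-7.1211  x^+=0.5950  v^+=0.4631  a^+=-0.3784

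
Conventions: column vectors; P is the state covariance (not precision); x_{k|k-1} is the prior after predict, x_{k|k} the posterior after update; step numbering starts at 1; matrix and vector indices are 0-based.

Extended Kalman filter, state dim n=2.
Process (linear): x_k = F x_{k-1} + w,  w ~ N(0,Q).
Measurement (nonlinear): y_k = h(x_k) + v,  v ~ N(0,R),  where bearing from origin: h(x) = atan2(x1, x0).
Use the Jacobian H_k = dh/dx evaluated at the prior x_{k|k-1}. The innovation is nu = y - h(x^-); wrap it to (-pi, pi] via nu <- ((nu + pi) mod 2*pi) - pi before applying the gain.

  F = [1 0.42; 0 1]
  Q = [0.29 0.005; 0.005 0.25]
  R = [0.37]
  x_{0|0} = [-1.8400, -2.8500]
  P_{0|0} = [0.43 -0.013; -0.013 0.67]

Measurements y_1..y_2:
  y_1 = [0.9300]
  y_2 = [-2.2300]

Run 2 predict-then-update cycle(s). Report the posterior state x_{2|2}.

x_post = [-4.5241, -2.1918]

step 1: x^-=[-3.0370, -2.8500]  P^-=[0.8273 0.2734; 0.2734 0.9200]  H_jac=[0.1643 -0.1751]  S=[0.4048]  K=[0.2175; -0.2869]  nu=[-2.9652]  x^+=[-3.6820, -1.9991]  P^+=[0.8081 0.2987; 0.2987 0.8867]
step 2: x^-=[-4.5217, -1.9991]  P^-=[1.5054 0.6761; 0.6761 1.1367]  H_jac=[0.0818 -0.1850]  S=[0.3985]  K=[-0.0049; -0.3889]  nu=[0.4953]  x^+=[-4.5241, -2.1918]  P^+=[1.5054 0.6753; 0.6753 1.0764]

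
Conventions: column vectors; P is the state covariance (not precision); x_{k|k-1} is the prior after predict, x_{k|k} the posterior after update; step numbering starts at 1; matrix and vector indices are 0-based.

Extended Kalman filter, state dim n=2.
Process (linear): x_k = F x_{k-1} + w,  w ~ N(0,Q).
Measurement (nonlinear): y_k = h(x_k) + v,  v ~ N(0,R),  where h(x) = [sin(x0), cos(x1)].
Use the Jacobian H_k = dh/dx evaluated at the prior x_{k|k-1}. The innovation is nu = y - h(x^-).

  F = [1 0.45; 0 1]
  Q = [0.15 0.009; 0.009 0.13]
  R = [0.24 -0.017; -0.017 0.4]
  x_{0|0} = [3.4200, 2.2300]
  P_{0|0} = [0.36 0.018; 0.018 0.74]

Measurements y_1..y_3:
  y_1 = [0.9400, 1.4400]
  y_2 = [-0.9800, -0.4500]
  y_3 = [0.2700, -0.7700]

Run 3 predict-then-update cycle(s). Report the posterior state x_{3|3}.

step 1: x^-=[4.4235, 2.2300]  P^-=[0.6761 0.3600; 0.3600 0.8700]  H_jac=[-0.2849 0.0000; 0.0000 -0.7905]  S=[0.2949 0.0641; 0.0641 0.9436]  K=[-0.5964 -0.2611; -0.1923 -0.7157]  nu=[1.8986, 2.0525]  x^+=[2.7553, 0.3959]  P^+=[0.4869 0.1193; 0.1193 0.3580]
step 2: x^-=[2.9334, 0.3959]  P^-=[0.8167 0.2894; 0.2894 0.4880]  H_jac=[-0.9784 0.0000; 0.0000 -0.3856]  S=[1.0219 0.0922; 0.0922 0.4726]  K=[-0.7743 -0.0851; -0.2455 -0.3503]  nu=[-1.1867, -1.3727]  x^+=[3.9691, 1.1681]  P^+=[0.1885 0.0541; 0.0541 0.3526]
step 3: x^-=[4.4948, 1.1681]  P^-=[0.4586 0.2218; 0.2218 0.4826]  H_jac=[-0.2159 0.0000; 0.0000 -0.9200]  S=[0.2614 0.0271; 0.0271 0.8085]  K=[-0.3539 -0.2406; -0.1268 -0.5449]  nu=[1.2464, -1.1619]  x^+=[4.3331, 1.6432]  P^+=[0.3745 0.0980; 0.0980 0.2346]

x_post = [4.3331, 1.6432]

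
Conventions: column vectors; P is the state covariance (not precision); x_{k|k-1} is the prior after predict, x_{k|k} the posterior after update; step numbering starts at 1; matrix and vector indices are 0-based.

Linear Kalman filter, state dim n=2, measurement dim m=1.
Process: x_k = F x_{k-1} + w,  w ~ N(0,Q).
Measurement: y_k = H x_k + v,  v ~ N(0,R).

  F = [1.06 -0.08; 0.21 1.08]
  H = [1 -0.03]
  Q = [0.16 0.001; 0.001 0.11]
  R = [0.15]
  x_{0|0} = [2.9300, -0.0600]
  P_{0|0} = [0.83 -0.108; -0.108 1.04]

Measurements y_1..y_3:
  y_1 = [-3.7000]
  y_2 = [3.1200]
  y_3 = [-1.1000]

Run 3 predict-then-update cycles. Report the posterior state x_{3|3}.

x_post = [-0.2957, 0.0779]

step 1: x^-=[3.1106, 0.5505]  P^-=[1.1176 -0.0259; -0.0259 1.3107]  S=[1.2703]  K=[0.8804; -0.0514]  nu=[-6.7941]  x^+=[-2.8708, 0.8994]  P^+=[0.1330 0.0315; 0.0315 1.3073]
step 2: x^-=[-3.1150, 0.3685]  P^-=[0.3125 -0.0468; -0.0468 1.6550]  S=[0.4668]  K=[0.6724; -0.2066]  nu=[6.2460]  x^+=[1.0851, -0.9221]  P^+=[0.1014 0.0181; 0.0181 1.6351]
step 3: x^-=[1.2240, -0.7680]  P^-=[0.2813 -0.0973; -0.0973 2.0298]  S=[0.4390]  K=[0.6475; -0.3604]  nu=[-2.3470]  x^+=[-0.2957, 0.0779]  P^+=[0.0973 0.0051; 0.0051 1.9728]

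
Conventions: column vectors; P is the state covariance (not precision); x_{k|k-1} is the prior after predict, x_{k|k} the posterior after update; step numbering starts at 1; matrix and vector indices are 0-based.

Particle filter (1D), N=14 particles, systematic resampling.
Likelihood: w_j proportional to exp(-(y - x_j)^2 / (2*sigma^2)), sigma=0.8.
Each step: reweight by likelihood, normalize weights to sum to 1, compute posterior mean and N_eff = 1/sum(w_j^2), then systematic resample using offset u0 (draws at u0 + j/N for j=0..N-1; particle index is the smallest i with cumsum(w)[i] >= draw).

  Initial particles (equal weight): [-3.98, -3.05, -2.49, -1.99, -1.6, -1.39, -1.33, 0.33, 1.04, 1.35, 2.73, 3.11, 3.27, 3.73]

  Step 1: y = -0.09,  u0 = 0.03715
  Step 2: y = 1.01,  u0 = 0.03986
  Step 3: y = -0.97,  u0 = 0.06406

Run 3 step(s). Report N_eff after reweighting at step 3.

step 1: w=[0.0000, 0.0005, 0.0049, 0.0265, 0.0749, 0.1188, 0.1338, 0.3875, 0.1640, 0.0880, 0.0009, 0.0001, 0.0001, 0.0000]  mean=-0.1090  Neff=4.4816  idx=[4, 5, 5, 6, 6, 7, 7, 7, 7, 7, 8, 8, 8, 9]
step 2: w=[0.0007, 0.0015, 0.0015, 0.0019, 0.0019, 0.0935, 0.0935, 0.0935, 0.0935, 0.0935, 0.1341, 0.1341, 0.1341, 0.1226]  mean=0.7282  Neff=8.8688  idx=[5, 6, 6, 7, 8, 9, 9, 10, 11, 11, 12, 12, 13, 13]
step 3: w=[0.1264, 0.1264, 0.1264, 0.1264, 0.1264, 0.1264, 0.1264, 0.0202, 0.0202, 0.0202, 0.0202, 0.0202, 0.0071, 0.0071]  mean=0.4160  Neff=8.7690  idx=[0, 1, 1, 2, 2, 3, 3, 4, 5, 5, 6, 6, 8, 12]

N_eff = 8.7690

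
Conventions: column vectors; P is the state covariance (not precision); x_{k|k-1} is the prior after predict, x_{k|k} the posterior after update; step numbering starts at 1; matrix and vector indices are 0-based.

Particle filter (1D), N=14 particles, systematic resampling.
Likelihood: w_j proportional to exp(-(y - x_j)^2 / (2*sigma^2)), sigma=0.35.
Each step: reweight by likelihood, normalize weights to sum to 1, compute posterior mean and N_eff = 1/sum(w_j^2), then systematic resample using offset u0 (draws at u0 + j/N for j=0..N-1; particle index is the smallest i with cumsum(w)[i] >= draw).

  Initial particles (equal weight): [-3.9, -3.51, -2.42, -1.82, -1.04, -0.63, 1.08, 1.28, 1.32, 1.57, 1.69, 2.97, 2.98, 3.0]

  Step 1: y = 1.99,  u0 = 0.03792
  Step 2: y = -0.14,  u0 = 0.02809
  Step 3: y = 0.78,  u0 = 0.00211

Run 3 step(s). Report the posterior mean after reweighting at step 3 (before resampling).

post_mean = 1.3047

step 1: w=[0.0000, 0.0000, 0.0000, 0.0000, 0.0000, 0.0000, 0.0219, 0.0822, 0.1029, 0.3130, 0.4454, 0.0128, 0.0118, 0.0100]  mean=1.6119  Neff=3.1784  idx=[7, 8, 8, 9, 9, 9, 9, 10, 10, 10, 10, 10, 10, 11]
step 2: w=[0.4212, 0.2632, 0.2632, 0.0104, 0.0104, 0.0104, 0.0104, 0.0018, 0.0018, 0.0018, 0.0018, 0.0018, 0.0018, 0.0000]  mean=1.3176  Neff=3.1607  idx=[0, 0, 0, 0, 0, 0, 1, 1, 1, 1, 2, 2, 2, 3]
step 3: w=[0.0825, 0.0825, 0.0825, 0.0825, 0.0825, 0.0825, 0.0696, 0.0696, 0.0696, 0.0696, 0.0696, 0.0696, 0.0696, 0.0179]  mean=1.3047  Neff=13.3247  idx=[0, 0, 1, 2, 3, 4, 5, 6, 7, 8, 9, 10, 11, 12]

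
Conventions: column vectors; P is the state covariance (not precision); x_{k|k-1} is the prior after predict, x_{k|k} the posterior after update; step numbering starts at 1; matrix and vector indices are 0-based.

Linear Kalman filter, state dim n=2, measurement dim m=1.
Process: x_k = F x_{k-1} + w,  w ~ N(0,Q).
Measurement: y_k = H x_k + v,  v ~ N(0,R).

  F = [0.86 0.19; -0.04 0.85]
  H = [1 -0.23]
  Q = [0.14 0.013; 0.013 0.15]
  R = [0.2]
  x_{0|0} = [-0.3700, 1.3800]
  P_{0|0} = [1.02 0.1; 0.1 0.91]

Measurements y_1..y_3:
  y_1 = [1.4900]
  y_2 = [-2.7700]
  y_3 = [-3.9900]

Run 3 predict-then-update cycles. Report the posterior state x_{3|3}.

x_post = [-2.8576, -0.6109]

step 1: x^-=[-0.0560, 1.1878]  P^-=[0.9599 0.1972; 0.1972 0.8023]  S=[1.1116]  K=[0.8227; 0.0114]  nu=[1.8192]  x^+=[1.4407, 1.2086]  P^+=[0.2075 0.1868; 0.1868 0.8022]
step 2: x^-=[1.4686, 0.9697]  P^-=[0.3835 0.2705; 0.2705 0.7172]  S=[0.4970]  K=[0.6464; 0.2124]  nu=[-4.0156]  x^+=[-1.1271, 0.1166]  P^+=[0.1758 0.2023; 0.2023 0.6948]
step 3: x^-=[-0.9472, 0.1442]  P^-=[0.3612 0.2655; 0.2655 0.6385]  S=[0.4729]  K=[0.6348; 0.2509]  nu=[-3.0097]  x^+=[-2.8576, -0.6109]  P^+=[0.1707 0.1902; 0.1902 0.6087]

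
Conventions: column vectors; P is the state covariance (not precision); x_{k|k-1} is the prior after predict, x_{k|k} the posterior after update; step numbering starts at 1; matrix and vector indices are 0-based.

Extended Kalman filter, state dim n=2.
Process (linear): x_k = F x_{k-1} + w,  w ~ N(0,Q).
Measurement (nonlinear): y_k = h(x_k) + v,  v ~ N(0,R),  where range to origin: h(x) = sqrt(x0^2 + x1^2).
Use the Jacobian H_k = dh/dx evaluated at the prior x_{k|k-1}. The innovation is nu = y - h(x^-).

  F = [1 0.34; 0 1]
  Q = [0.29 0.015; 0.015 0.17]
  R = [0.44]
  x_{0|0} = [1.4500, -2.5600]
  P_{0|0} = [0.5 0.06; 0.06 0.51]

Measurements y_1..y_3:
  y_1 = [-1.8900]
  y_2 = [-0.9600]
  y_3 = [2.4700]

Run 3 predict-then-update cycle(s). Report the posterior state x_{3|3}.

x_post = [-1.6216, -0.8558]

step 1: x^-=[0.5796, -2.5600]  P^-=[0.8898 0.2484; 0.2484 0.6800]  H_jac=[0.2208 -0.9753]  S=[1.0232]  K=[-0.0448; -0.5945]  nu=[-4.5148]  x^+=[0.7817, 0.1243]  P^+=[0.8877 0.2212; 0.2212 0.3183]
step 2: x^-=[0.8239, 0.1243]  P^-=[1.3649 0.3444; 0.3444 0.4883]  H_jac=[0.9888 0.1491]  S=[1.8870]  K=[0.7425; 0.2191]  nu=[-1.7932]  x^+=[-0.5075, -0.2686]  P^+=[0.3247 0.0375; 0.0375 0.3977]
step 3: x^-=[-0.5988, -0.2686]  P^-=[0.6862 0.1877; 0.1877 0.5677]  H_jac=[-0.9124 -0.4092]  S=[1.2465]  K=[-0.5639; -0.3238]  nu=[1.8137]  x^+=[-1.6216, -0.8558]  P^+=[0.2898 -0.0399; -0.0399 0.4371]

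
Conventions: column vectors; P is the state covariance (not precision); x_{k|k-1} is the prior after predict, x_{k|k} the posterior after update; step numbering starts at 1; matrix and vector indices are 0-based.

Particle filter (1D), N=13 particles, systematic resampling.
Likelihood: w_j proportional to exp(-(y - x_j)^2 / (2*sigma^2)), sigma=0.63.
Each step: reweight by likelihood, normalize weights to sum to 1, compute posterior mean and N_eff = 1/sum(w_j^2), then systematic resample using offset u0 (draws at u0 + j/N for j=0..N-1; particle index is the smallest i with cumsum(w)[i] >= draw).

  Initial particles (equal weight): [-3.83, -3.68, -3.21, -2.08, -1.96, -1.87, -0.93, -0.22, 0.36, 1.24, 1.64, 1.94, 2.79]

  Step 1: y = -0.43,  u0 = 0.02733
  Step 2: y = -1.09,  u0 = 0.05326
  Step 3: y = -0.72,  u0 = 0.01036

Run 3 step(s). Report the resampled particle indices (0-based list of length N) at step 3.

step 1: w=[0.0000, 0.0000, 0.0000, 0.0139, 0.0225, 0.0316, 0.3139, 0.4069, 0.1960, 0.0128, 0.0019, 0.0004, 0.0000]  mean=-0.4234  Neff=3.2851  idx=[4, 6, 6, 6, 6, 7, 7, 7, 7, 7, 8, 8, 8]
step 2: w=[0.0602, 0.1513, 0.1513, 0.1513, 0.1513, 0.0602, 0.0602, 0.0602, 0.0602, 0.0602, 0.0111, 0.0111, 0.0111]  mean=-0.7354  Neff=8.7901  idx=[0, 1, 1, 2, 2, 3, 4, 4, 5, 6, 7, 8, 10]
step 3: w=[0.0145, 0.0954, 0.0954, 0.0954, 0.0954, 0.0954, 0.0954, 0.0954, 0.0736, 0.0736, 0.0736, 0.0736, 0.0232]  mean=-0.7060  Neff=11.6096  idx=[0, 1, 2, 3, 4, 4, 5, 6, 7, 8, 9, 10, 11]

resampled_idx = [0, 1, 2, 3, 4, 4, 5, 6, 7, 8, 9, 10, 11]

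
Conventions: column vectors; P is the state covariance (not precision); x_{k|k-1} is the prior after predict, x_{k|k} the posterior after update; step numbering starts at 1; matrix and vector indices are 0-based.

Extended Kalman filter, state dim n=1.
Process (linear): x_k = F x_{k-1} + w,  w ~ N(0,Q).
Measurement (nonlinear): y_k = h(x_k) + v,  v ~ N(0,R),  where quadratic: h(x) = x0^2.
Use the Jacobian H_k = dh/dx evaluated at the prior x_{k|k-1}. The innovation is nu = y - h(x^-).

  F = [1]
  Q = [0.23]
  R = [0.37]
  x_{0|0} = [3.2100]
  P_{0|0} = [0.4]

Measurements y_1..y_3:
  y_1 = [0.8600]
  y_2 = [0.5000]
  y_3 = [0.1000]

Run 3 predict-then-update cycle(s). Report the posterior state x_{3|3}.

step 1: x^-=[3.2100]  P^-=[0.6300]  H_jac=[6.4200]  S=[26.3363]  K=[0.1536]  nu=[-9.4441]  x^+=[1.7596]  P^+=[0.0089]
step 2: x^-=[1.7596]  P^-=[0.2389]  H_jac=[3.5192]  S=[3.3282]  K=[0.2526]  nu=[-2.5963]  x^+=[1.1039]  P^+=[0.0266]
step 3: x^-=[1.1039]  P^-=[0.2566]  H_jac=[2.2078]  S=[1.6205]  K=[0.3495]  nu=[-1.1186]  x^+=[0.7129]  P^+=[0.0586]

x_post = [0.7129]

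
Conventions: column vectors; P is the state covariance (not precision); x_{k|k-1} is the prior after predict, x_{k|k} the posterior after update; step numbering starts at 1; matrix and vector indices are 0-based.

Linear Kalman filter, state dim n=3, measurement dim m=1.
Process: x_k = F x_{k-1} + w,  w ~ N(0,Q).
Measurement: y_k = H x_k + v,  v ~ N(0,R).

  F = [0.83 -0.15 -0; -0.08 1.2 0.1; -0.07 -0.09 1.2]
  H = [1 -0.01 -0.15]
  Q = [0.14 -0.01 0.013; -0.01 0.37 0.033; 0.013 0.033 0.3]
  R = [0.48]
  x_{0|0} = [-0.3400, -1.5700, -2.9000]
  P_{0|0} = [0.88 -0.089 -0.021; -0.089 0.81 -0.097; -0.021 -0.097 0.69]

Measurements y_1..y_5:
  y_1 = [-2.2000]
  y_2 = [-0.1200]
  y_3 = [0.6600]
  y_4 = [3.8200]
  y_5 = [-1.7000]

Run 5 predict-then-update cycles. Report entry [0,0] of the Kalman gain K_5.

step 1: x^-=[-0.0467, -2.1468, -3.3149]  P^-=[0.7866 -0.3042 -0.0249; -0.3042 1.5431 -0.0966; -0.0249 -0.0966 1.3278]  S=[1.3099]  K=[0.6057; -0.2330; -0.1703]  nu=[-2.6720]  x^+=[-1.6651, -1.5243, -2.8597]  P^+=[0.3061 -0.1194 0.1102; -0.1194 1.4720 -0.1485; 0.1102 -0.1485 1.2898]
step 2: x^-=[-1.1534, -1.9819, -3.1779]  P^-=[0.4137 -0.4042 0.1593; -0.4042 2.4900 -0.1842; 0.1593 -0.1842 2.1828]  S=[0.9028]  K=[0.4362; -0.4447; -0.1842]  nu=[0.5369]  x^+=[-0.9192, -2.2207, -3.2768]  P^+=[0.2419 -0.2291 0.2318; -0.2291 2.3114 -0.2582; 0.2318 -0.2582 2.1522]
step 3: x^-=[-0.4298, -2.9190, -3.6680]  P^-=[0.4157 -0.6499 0.3222; -0.6499 3.6999 -0.3328; 0.3222 -0.3328 3.4330]  S=[0.8886]  K=[0.4207; -0.7168; -0.2131]  nu=[0.5104]  x^+=[-0.2151, -3.2849, -3.7768]  P^+=[0.2584 -0.3819 0.4019; -0.3819 3.2432 -0.4686; 0.4019 -0.4686 3.3926]
step 4: x^-=[0.3142, -4.3023, -4.2214]  P^-=[0.4861 -0.9555 0.5509; -0.9555 5.0303 -0.5913; 0.5509 -0.5913 5.2418]  S=[0.9366]  K=[0.4410; -0.9792; -0.2450]  nu=[2.8295]  x^+=[1.5620, -7.0731, -4.9146]  P^+=[0.3040 -0.5511 0.6521; -0.5511 4.1321 -0.8159; 0.6521 -0.8159 5.1856]
step 5: x^-=[2.3574, -9.1042, -5.3702]  P^-=[0.5796 -1.2631 0.8829; -1.2631 6.2736 -0.9817; 0.8829 -0.9817 7.8620]  S=[0.9946]  K=[0.4623; -1.1850; -0.2882]  nu=[-4.9540]  x^+=[0.0671, -3.2336, -3.9426]  P^+=[0.3670 -0.7182 1.0154; -0.7182 4.8770 -1.3214; 1.0154 -1.3214 7.7794]

K[0,0] = 0.4623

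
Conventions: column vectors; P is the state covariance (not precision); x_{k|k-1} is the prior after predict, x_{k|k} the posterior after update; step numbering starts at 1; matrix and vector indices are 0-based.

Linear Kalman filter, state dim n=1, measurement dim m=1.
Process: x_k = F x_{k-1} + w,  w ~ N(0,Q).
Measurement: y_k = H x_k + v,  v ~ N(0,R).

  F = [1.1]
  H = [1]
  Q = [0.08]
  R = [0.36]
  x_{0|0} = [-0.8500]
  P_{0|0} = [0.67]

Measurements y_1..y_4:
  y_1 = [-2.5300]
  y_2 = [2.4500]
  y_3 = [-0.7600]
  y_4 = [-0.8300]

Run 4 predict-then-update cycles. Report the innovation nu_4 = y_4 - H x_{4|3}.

step 1: x^-=[-0.9350]  P^-=[0.8907]  S=[1.2507]  K=[0.7122]  nu=[-1.5950]  x^+=[-2.0709]  P^+=[0.2564]
step 2: x^-=[-2.2780]  P^-=[0.3902]  S=[0.7502]  K=[0.5201]  nu=[4.7280]  x^+=[0.1812]  P^+=[0.1873]
step 3: x^-=[0.1993]  P^-=[0.3066]  S=[0.6666]  K=[0.4599]  nu=[-0.9593]  x^+=[-0.2419]  P^+=[0.1656]
step 4: x^-=[-0.2661]  P^-=[0.2803]  S=[0.6403]  K=[0.4378]  nu=[-0.5639]  x^+=[-0.5130]  P^+=[0.1576]

innov = [-0.5639]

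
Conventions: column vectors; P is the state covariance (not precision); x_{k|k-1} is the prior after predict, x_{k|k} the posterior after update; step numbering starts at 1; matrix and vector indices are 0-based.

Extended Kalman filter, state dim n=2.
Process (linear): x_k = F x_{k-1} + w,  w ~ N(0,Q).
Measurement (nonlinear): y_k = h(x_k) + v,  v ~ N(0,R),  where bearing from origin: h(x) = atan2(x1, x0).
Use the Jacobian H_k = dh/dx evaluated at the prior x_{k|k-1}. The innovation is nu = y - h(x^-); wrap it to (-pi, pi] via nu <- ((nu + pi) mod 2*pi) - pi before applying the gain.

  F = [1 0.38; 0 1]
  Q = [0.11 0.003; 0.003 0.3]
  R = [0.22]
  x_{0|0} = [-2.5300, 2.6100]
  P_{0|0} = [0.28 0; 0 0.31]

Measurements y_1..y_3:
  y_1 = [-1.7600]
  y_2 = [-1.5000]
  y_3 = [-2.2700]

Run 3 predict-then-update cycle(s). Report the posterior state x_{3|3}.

x_post = [-3.7963, -1.0943]

step 1: x^-=[-1.5382, 2.6100]  P^-=[0.4348 0.1208; 0.1208 0.6100]  H_jac=[-0.2844 -0.1676]  S=[0.2838]  K=[-0.5070; -0.4813]  nu=[2.4198]  x^+=[-2.7650, 1.4454]  P^+=[0.3618 0.0516; 0.0516 0.5443]
step 2: x^-=[-2.2157, 1.4454]  P^-=[0.5896 0.2614; 0.2614 0.8443]  H_jac=[-0.2065 -0.3166]  S=[0.3640]  K=[-0.5619; -0.8827]  nu=[2.2196]  x^+=[-3.4630, -0.5139]  P^+=[0.4747 0.0808; 0.0808 0.5607]
step 3: x^-=[-3.6583, -0.5139]  P^-=[0.7271 0.2969; 0.2969 0.8607]  H_jac=[0.0377 -0.2681]  S=[0.2769]  K=[-0.1886; -0.7929]  nu=[0.7320]  x^+=[-3.7963, -1.0943]  P^+=[0.7172 0.2555; 0.2555 0.6866]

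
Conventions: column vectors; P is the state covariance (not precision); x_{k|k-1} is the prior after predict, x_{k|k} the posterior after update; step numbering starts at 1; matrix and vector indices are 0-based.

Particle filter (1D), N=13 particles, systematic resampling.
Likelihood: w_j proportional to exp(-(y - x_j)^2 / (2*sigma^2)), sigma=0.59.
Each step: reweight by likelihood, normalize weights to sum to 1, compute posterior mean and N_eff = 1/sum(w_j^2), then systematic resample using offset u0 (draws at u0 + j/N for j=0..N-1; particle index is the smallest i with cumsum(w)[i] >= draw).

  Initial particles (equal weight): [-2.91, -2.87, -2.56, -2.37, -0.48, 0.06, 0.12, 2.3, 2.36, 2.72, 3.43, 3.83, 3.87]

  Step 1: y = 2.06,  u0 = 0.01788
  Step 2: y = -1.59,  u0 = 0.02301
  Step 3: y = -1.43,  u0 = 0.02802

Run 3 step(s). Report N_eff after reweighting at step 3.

step 1: w=[0.0000, 0.0000, 0.0000, 0.0000, 0.0000, 0.0013, 0.0018, 0.3789, 0.3617, 0.2202, 0.0278, 0.0046, 0.0037]  mean=2.4513  Neff=3.0897  idx=[7, 7, 7, 7, 7, 8, 8, 8, 8, 8, 9, 9, 9]
step 2: w=[0.1322, 0.1322, 0.1322, 0.1322, 0.1322, 0.0673, 0.0673, 0.0673, 0.0673, 0.0673, 0.0009, 0.0009, 0.0009]  mean=2.3214  Neff=9.0927  idx=[0, 0, 1, 1, 2, 3, 3, 4, 4, 5, 6, 8, 9]
step 3: w=[0.0902, 0.0902, 0.0902, 0.0902, 0.0902, 0.0902, 0.0902, 0.0902, 0.0902, 0.0472, 0.0472, 0.0472, 0.0472]  mean=2.3113  Neff=12.1887  idx=[0, 1, 2, 2, 3, 4, 5, 6, 7, 7, 8, 10, 11]

N_eff = 12.1887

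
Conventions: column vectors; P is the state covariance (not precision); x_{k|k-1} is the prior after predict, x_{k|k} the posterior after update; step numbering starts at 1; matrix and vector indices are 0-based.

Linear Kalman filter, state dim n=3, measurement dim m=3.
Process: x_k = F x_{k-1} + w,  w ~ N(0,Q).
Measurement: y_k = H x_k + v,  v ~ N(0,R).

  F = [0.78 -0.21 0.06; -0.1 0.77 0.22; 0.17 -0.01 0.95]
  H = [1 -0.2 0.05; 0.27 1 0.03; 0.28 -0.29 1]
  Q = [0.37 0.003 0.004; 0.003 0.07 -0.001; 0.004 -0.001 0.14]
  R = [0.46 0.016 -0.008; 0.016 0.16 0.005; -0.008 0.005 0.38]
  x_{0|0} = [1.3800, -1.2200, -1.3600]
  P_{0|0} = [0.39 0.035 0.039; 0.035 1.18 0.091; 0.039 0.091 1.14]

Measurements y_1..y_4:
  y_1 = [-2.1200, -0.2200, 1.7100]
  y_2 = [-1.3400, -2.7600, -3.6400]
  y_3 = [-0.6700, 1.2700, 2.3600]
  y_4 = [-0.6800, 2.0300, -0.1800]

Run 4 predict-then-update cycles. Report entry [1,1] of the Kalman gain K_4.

step 1: x^-=[1.2510, -1.3766, -1.0452]  P^-=[0.6533 -0.1750 0.1327; -0.1750 0.8524 0.2903; 0.1327 0.2903 1.1910]  S=[1.2278 -0.1233 0.4168; -0.1233 0.9862 0.1323; 0.4168 0.1323 1.6283]  K=[0.5450 0.0628 0.0804; -0.1809 0.8057 -0.0228; -0.1052 0.2587 0.7085]  nu=[-3.5941, 0.8502, 2.0057]  x^+=[-0.4930, -0.0872, 0.9738]  P^+=[0.2448 -0.0453 -0.0551; -0.0453 0.1367 0.0491; -0.0551 0.0491 0.3010]
step 2: x^-=[-0.3078, 0.1964, 0.8421]  P^-=[0.5345 -0.0715 0.0046; -0.0715 0.1941 0.0897; 0.0046 0.0897 0.4002]  S=[1.0305 0.0586 0.1831; 0.0586 0.3603 0.0769; 0.1831 0.0769 0.8006]  K=[0.5107 0.0997 0.0922; -0.1315 0.5146 -0.0026; -0.0884 0.1998 0.4700]  nu=[-1.0350, -2.8985, -4.3390]  x^+=[-1.5256, -1.1477, -1.6850]  P^+=[0.2307 -0.0364 -0.0437; -0.0364 0.0889 0.0386; -0.0437 0.0386 0.2037]
step 3: x^-=[-1.0501, -1.1018, -1.8486]  P^-=[0.5219 -0.0565 0.0074; -0.0565 0.1555 0.0628; 0.0074 0.0628 0.3158]  S=[1.0110 0.0759 0.1765; 0.0759 0.3272 0.0618; 0.1765 0.0618 0.7267]  K=[0.5007 0.1232 0.1017; -0.1169 0.4630 -0.0083; -0.0746 0.1658 0.4164]  nu=[0.2521, 2.7108, 4.1831]  x^+=[-0.1643, 0.0889, 0.3240]  P^+=[0.2270 -0.0319 -0.0375; -0.0319 0.0798 0.0322; -0.0375 0.0322 0.1795]
step 4: x^-=[-0.1274, 0.1562, 0.2789]  P^-=[0.5184 -0.0513 0.0112; -0.0513 0.1458 0.0535; 0.0112 0.0535 0.2959]  S=[1.0055 0.0816 0.1781; 0.0816 0.3195 0.0566; 0.1781 0.0566 0.7125]  K=[0.4968 0.1330 0.1057; -0.1116 0.4485 -0.0122; -0.0684 0.1507 0.4032]  nu=[-0.5353, 1.8999, -0.3780]  x^+=[-0.1806, 1.0726, 0.4494]  P^+=[0.2255 -0.0301 -0.0350; -0.0301 0.0772 0.0293; -0.0350 0.0293 0.1728]

K[1,1] = 0.4485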